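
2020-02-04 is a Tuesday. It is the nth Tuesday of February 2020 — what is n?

1st

Day 4 falls in week ⌈4/7⌉ of the month.
Days 1–7 hold the 1st Tuesday, 8–14 the 2nd, 15–21 the 3rd, 22–28 the 4th, 29–31 the 5th.
4 is in the range for the 1st.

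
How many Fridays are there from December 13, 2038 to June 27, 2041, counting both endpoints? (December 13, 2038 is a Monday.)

December 13, 2038 is a Monday; the first Friday on or after it is December 17, 2038 (4 days later).
From December 17, 2038 to June 27, 2041: 14 + 365 + 366 + 178 = 923 days (rest of 2038, 2039, 2040, to June 27, 2041 in 2041).
923 ÷ 7 = 131 full weeks with remainder 6, so 131 more Fridays after the first → 132.

132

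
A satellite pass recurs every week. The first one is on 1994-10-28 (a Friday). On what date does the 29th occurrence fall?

The 29th occurrence is 28 intervals after the first: 28 × 7 = 196 days after 1994-10-28.
October has 31 days — 3 days to the end of October leaves 193.
November has 30 days (163 left).
December has 31 days (132 left).
January has 31 days (101 left).
February has 28 days (73 left).
March has 31 days (42 left).
April has 30 days (12 left).
12 days into May → 1995-05-12.

1995-05-12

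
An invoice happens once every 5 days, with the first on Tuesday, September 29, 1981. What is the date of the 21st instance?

The 21st occurrence is 20 intervals after the first: 20 × 5 = 100 days after September 29, 1981.
September has 30 days — 1 day to the end of September leaves 99.
October has 31 days (68 left).
November has 30 days (38 left).
December has 31 days (7 left).
7 days into January → January 7, 1982.

January 7, 1982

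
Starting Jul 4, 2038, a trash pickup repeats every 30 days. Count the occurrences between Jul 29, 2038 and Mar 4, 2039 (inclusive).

Occurrences land 30·i days after Jul 4, 2038 for i = 0, 1, 2, …
Jul 29, 2038 is 25 days after the start; 25 ÷ 30 = 0 remainder 25; since the remainder is 25, round up to i = 1. First occurrence in the window: #2 on Aug 3, 2038 (1×30 = 30 days in).
Mar 4, 2039 is 243 days after the start; 243 ÷ 30 = 8 remainder 3. Last occurrence in the window: #9 on Mar 1, 2039.
Occurrences #2 through #9: 8 in total.

8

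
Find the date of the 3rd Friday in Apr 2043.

Apr 17, 2043

Apr 2043 begins on a Wednesday, so the first Friday is Apr 3 (2 days later).
The 3rd Friday is 2 weeks later: 3 + 14 = 17.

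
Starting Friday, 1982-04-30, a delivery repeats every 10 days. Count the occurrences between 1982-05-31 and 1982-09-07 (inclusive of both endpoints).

Occurrences land 10·i days after 1982-04-30 for i = 0, 1, 2, …
1982-05-31 is 31 days after the start; 31 ÷ 10 = 3 remainder 1; since the remainder is 1, round up to i = 4. First occurrence in the window: #5 on 1982-06-09 (4×10 = 40 days in).
1982-09-07 is 130 days after the start; 130 ÷ 10 = 13 remainder 0. Last occurrence in the window: #14 on 1982-09-07.
Occurrences #5 through #14: 10 in total.

10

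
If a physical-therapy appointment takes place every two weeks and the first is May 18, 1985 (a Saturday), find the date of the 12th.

The 12th occurrence is 11 intervals after the first: 11 × 14 = 154 days after May 18, 1985.
May has 31 days — 13 days to the end of May leaves 141.
Jun has 30 days (111 left).
Jul has 31 days (80 left).
Aug has 31 days (49 left).
Sep has 30 days (19 left).
19 days into Oct → Oct 19, 1985.

Oct 19, 1985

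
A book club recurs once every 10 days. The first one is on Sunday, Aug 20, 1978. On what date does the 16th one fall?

The 16th occurrence is 15 intervals after the first: 15 × 10 = 150 days after Aug 20, 1978.
Aug has 31 days — 11 days to the end of Aug leaves 139.
Sep has 30 days (109 left).
Oct has 31 days (78 left).
Nov has 30 days (48 left).
Dec has 31 days (17 left).
17 days into Jan → Jan 17, 1979.

Jan 17, 1979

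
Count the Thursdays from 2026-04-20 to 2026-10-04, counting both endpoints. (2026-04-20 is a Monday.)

2026-04-20 is a Monday; the first Thursday on or after it is 2026-04-23 (3 days later).
From 2026-04-23 to 2026-10-04: 7 + 31 + 30 + 31 + 31 + 30 + 4 = 164 days (rest of April, May, June, July, August, September, October).
164 ÷ 7 = 23 full weeks with remainder 3, so 23 more Thursdays after the first → 24.

24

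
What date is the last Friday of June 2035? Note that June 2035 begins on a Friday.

June 2035 begins on a Friday, so the first Friday is June 1.
June 2035 has 30 days. Adding weeks: 1, 8, 15, 22, 29 — the last one ≤ 30 is the 29th.

29 June 2035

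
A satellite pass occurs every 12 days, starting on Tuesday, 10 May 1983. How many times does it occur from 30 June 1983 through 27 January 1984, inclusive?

17

Occurrences land 12·i days after 10 May 1983 for i = 0, 1, 2, …
30 June 1983 is 51 days after the start; 51 ÷ 12 = 4 remainder 3; since the remainder is 3, round up to i = 5. First occurrence in the window: #6 on 9 July 1983 (5×12 = 60 days in).
27 January 1984 is 262 days after the start; 262 ÷ 12 = 21 remainder 10. Last occurrence in the window: #22 on 17 January 1984.
Occurrences #6 through #22: 17 in total.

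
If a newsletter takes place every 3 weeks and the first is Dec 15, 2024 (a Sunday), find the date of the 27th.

The 27th occurrence is 26 intervals after the first: 26 × 21 = 546 days after Dec 15, 2024.
Dec has 31 days — 16 days to the end of Dec leaves 530.
2025 has 365 days (165 left).
Jan has 31 days (134 left).
Feb has 28 days (106 left).
Mar has 31 days (75 left).
Apr has 30 days (45 left).
May has 31 days (14 left).
14 days into Jun → Jun 14, 2026.

Jun 14, 2026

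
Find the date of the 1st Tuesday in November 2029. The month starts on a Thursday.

2029-11-06

November 2029 begins on a Thursday, so the first Tuesday is November 6 (5 days later).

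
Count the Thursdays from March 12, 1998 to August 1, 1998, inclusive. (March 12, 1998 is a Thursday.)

21

March 12, 1998 is a Thursday; the first Thursday on or after it is March 12, 1998.
From March 12, 1998 to August 1, 1998: 19 + 30 + 31 + 30 + 31 + 1 = 142 days (rest of March, April, May, June, July, August).
142 ÷ 7 = 20 full weeks with remainder 2, so 20 more Thursdays after the first → 21.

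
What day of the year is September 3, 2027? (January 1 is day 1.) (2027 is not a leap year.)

Days in months before September: 31 + 28 + 31 + 30 + 31 + 30 + 31 + 31 = 243.
Plus 3 days into September → day 246.

246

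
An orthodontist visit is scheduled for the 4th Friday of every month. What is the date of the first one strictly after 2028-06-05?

June 2028 starts on a Thursday; its first Friday is the 2nd, so the 4th Friday is the 23rd — 2028-06-23.
2028-06-23 is after 2028-06-05, so that is the next one.

2028-06-23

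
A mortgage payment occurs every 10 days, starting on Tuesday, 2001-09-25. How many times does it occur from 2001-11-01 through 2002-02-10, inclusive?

Occurrences land 10·i days after 2001-09-25 for i = 0, 1, 2, …
2001-11-01 is 37 days after the start; 37 ÷ 10 = 3 remainder 7; since the remainder is 7, round up to i = 4. First occurrence in the window: #5 on 2001-11-04 (4×10 = 40 days in).
2002-02-10 is 138 days after the start; 138 ÷ 10 = 13 remainder 8. Last occurrence in the window: #14 on 2002-02-02.
Occurrences #5 through #14: 10 in total.

10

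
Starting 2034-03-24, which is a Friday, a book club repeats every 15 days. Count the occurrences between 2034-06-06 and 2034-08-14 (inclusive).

Occurrences land 15·i days after 2034-03-24 for i = 0, 1, 2, …
2034-06-06 is 74 days after the start; 74 ÷ 15 = 4 remainder 14; since the remainder is 14, round up to i = 5. First occurrence in the window: #6 on 2034-06-07 (5×15 = 75 days in).
2034-08-14 is 143 days after the start; 143 ÷ 15 = 9 remainder 8. Last occurrence in the window: #10 on 2034-08-06.
Occurrences #6 through #10: 5 in total.

5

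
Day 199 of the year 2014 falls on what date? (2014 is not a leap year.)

Jan has 31 days (199 − 31 = 168 remain).
Feb has 28 days (168 − 28 = 140 remain).
Mar has 31 days (140 − 31 = 109 remain).
Apr has 30 days (109 − 30 = 79 remain).
May has 31 days (79 − 31 = 48 remain).
Jun has 30 days (48 − 30 = 18 remain).
18 into Jul → Jul 18.

Jul 18, 2014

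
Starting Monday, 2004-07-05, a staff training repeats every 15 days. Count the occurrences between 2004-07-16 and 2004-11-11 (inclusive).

Occurrences land 15·i days after 2004-07-05 for i = 0, 1, 2, …
2004-07-16 is 11 days after the start; 11 ÷ 15 = 0 remainder 11; since the remainder is 11, round up to i = 1. First occurrence in the window: #2 on 2004-07-20 (1×15 = 15 days in).
2004-11-11 is 129 days after the start; 129 ÷ 15 = 8 remainder 9. Last occurrence in the window: #9 on 2004-11-02.
Occurrences #2 through #9: 8 in total.

8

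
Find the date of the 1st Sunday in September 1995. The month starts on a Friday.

3 September 1995

September 1995 begins on a Friday, so the first Sunday is September 3 (2 days later).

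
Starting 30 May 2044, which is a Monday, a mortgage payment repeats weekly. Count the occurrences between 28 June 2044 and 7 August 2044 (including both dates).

Occurrences land 7·i days after 30 May 2044 for i = 0, 1, 2, …
28 June 2044 is 29 days after the start; 29 ÷ 7 = 4 remainder 1; since the remainder is 1, round up to i = 5. First occurrence in the window: #6 on 4 July 2044 (5×7 = 35 days in).
7 August 2044 is 69 days after the start; 69 ÷ 7 = 9 remainder 6. Last occurrence in the window: #10 on 1 August 2044.
Occurrences #6 through #10: 5 in total.

5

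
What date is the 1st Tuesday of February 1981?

3 February 1981

The first Tuesday of February 1981 is February 3.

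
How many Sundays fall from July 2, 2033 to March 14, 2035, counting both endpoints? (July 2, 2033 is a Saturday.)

89

July 2, 2033 is a Saturday; the first Sunday on or after it is July 3, 2033 (1 day later).
From July 3, 2033 to March 14, 2035: 181 + 365 + 73 = 619 days (rest of 2033, 2034, to March 14, 2035 in 2035).
619 ÷ 7 = 88 full weeks with remainder 3, so 88 more Sundays after the first → 89.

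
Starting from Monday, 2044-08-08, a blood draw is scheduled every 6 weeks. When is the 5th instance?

The 5th occurrence is 4 intervals after the first: 4 × 42 = 168 days after 2044-08-08.
August has 31 days — 23 days to the end of August leaves 145.
September has 30 days (115 left).
October has 31 days (84 left).
November has 30 days (54 left).
December has 31 days (23 left).
23 days into January → 2045-01-23.

2045-01-23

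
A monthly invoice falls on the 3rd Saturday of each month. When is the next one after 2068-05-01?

May 2068 starts on a Tuesday; its first Saturday is the 5th, so the 3rd Saturday is the 19th — 2068-05-19.
2068-05-19 is after 2068-05-01, so that is the next one.

2068-05-19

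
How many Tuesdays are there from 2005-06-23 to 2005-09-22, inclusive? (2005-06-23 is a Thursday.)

13

2005-06-23 is a Thursday; the first Tuesday on or after it is 2005-06-28 (5 days later).
From 2005-06-28 to 2005-09-22: 2 + 31 + 31 + 22 = 86 days (rest of June, July, August, September).
86 ÷ 7 = 12 full weeks with remainder 2, so 12 more Tuesdays after the first → 13.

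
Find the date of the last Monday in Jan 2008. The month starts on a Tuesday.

Jan 28, 2008

Jan 2008 begins on a Tuesday, so the first Monday is Jan 7 (6 days later).
Jan 2008 has 31 days. Adding weeks: 7, 14, 21, 28 — the last one ≤ 31 is the 28th.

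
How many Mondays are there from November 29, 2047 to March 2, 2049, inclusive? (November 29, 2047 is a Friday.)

66

November 29, 2047 is a Friday; the first Monday on or after it is December 2, 2047 (3 days later).
From December 2, 2047 to March 2, 2049: 29 + 366 + 61 = 456 days (rest of 2047, 2048, to March 2, 2049 in 2049).
456 ÷ 7 = 65 full weeks with remainder 1, so 65 more Mondays after the first → 66.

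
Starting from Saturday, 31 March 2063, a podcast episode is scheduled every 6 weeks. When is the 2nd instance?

The 2nd occurrence is 1 interval after the first: 1 × 42 = 42 days after 31 March 2063.
March has 31 days — 0 days to the end of March leaves 42.
April has 30 days (12 left).
12 days into May → 12 May 2063.

12 May 2063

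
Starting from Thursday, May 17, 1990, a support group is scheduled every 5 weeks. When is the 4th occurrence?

August 30, 1990

The 4th occurrence is 3 intervals after the first: 3 × 35 = 105 days after May 17, 1990.
May has 31 days — 14 days to the end of May leaves 91.
June has 30 days (61 left).
July has 31 days (30 left).
30 days into August → August 30, 1990.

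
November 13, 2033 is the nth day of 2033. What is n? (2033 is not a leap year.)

Days in months before November: 31 + 28 + 31 + 30 + 31 + 30 + 31 + 31 + 30 + 31 = 304.
Plus 13 days into November → day 317.

317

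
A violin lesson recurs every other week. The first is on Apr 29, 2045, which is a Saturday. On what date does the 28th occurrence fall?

The 28th occurrence is 27 intervals after the first: 27 × 14 = 378 days after Apr 29, 2045.
Apr has 30 days — 1 day to the end of Apr leaves 377.
May has 31 days (346 left).
Jun has 30 days (316 left).
Jul has 31 days (285 left).
Aug has 31 days (254 left).
Sep has 30 days (224 left).
Oct has 31 days (193 left).
Nov has 30 days (163 left).
Dec has 31 days (132 left).
Jan has 31 days (101 left).
Feb has 28 days (73 left).
Mar has 31 days (42 left).
Apr has 30 days (12 left).
12 days into May → May 12, 2046.

May 12, 2046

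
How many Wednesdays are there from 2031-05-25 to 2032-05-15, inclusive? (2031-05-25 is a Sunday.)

51

2031-05-25 is a Sunday; the first Wednesday on or after it is 2031-05-28 (3 days later).
From 2031-05-28 to 2032-05-15: 217 + 136 = 353 days (rest of 2031, to 2032-05-15 in 2032).
353 ÷ 7 = 50 full weeks with remainder 3, so 50 more Wednesdays after the first → 51.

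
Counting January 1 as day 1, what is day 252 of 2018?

September 9, 2018

January has 31 days (252 − 31 = 221 remain).
February has 28 days (221 − 28 = 193 remain).
March has 31 days (193 − 31 = 162 remain).
April has 30 days (162 − 30 = 132 remain).
May has 31 days (132 − 31 = 101 remain).
June has 30 days (101 − 30 = 71 remain).
July has 31 days (71 − 31 = 40 remain).
August has 31 days (40 − 31 = 9 remain).
9 into September → September 9.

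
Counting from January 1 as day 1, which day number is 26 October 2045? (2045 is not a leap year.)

299

Days in months before October: 31 + 28 + 31 + 30 + 31 + 30 + 31 + 31 + 30 = 273.
Plus 26 days into October → day 299.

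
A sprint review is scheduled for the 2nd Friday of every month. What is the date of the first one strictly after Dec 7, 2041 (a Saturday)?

Dec 2041 starts on a Sunday; its first Friday is the 6th, so the 2nd Friday is the 13th — Dec 13, 2041.
Dec 13, 2041 is after Dec 7, 2041, so that is the next one.

Dec 13, 2041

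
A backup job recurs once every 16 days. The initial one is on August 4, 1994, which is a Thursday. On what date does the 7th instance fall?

November 8, 1994

The 7th occurrence is 6 intervals after the first: 6 × 16 = 96 days after August 4, 1994.
August has 31 days — 27 days to the end of August leaves 69.
September has 30 days (39 left).
October has 31 days (8 left).
8 days into November → November 8, 1994.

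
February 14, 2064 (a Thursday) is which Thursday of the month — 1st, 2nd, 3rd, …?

2nd

Day 14 falls in week ⌈14/7⌉ of the month.
Days 1–7 hold the 1st Thursday, 8–14 the 2nd, 15–21 the 3rd, 22–28 the 4th, 29–31 the 5th.
14 is in the range for the 2nd.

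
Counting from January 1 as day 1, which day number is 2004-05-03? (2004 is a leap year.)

124

Days in months before May: 31 + 29 + 31 + 30 = 121.
Plus 3 days into May → day 124.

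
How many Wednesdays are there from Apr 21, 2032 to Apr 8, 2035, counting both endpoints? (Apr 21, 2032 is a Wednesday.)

Apr 21, 2032 is a Wednesday; the first Wednesday on or after it is Apr 21, 2032.
From Apr 21, 2032 to Apr 8, 2035: 254 + 365 + 365 + 98 = 1082 days (rest of 2032, 2033, 2034, to Apr 8, 2035 in 2035).
1082 ÷ 7 = 154 full weeks with remainder 4, so 154 more Wednesdays after the first → 155.

155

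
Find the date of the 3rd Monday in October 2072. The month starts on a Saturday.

17 October 2072

October 2072 begins on a Saturday, so the first Monday is October 3 (2 days later).
The 3rd Monday is 2 weeks later: 3 + 14 = 17.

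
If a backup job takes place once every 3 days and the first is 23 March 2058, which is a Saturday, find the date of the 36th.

6 July 2058

The 36th occurrence is 35 intervals after the first: 35 × 3 = 105 days after 23 March 2058.
March has 31 days — 8 days to the end of March leaves 97.
April has 30 days (67 left).
May has 31 days (36 left).
June has 30 days (6 left).
6 days into July → 6 July 2058.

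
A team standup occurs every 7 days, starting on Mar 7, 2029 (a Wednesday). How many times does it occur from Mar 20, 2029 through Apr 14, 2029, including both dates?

4

Occurrences land 7·i days after Mar 7, 2029 for i = 0, 1, 2, …
Mar 20, 2029 is 13 days after the start; 13 ÷ 7 = 1 remainder 6; since the remainder is 6, round up to i = 2. First occurrence in the window: #3 on Mar 21, 2029 (2×7 = 14 days in).
Apr 14, 2029 is 38 days after the start; 38 ÷ 7 = 5 remainder 3. Last occurrence in the window: #6 on Apr 11, 2029.
Occurrences #3 through #6: 4 in total.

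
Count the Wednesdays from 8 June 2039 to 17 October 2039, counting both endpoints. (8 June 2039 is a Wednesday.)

8 June 2039 is a Wednesday; the first Wednesday on or after it is 8 June 2039.
From 8 June 2039 to 17 October 2039: 22 + 31 + 31 + 30 + 17 = 131 days (rest of June, July, August, September, October).
131 ÷ 7 = 18 full weeks with remainder 5, so 18 more Wednesdays after the first → 19.

19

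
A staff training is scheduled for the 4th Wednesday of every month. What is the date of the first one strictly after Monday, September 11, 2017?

September 27, 2017

September 2017 starts on a Friday; its first Wednesday is the 6th, so the 4th Wednesday is the 27th — September 27, 2017.
September 27, 2017 is after September 11, 2017, so that is the next one.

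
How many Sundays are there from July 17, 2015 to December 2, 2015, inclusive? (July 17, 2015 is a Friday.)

July 17, 2015 is a Friday; the first Sunday on or after it is July 19, 2015 (2 days later).
From July 19, 2015 to December 2, 2015: 12 + 31 + 30 + 31 + 30 + 2 = 136 days (rest of July, August, September, October, November, December).
136 ÷ 7 = 19 full weeks with remainder 3, so 19 more Sundays after the first → 20.

20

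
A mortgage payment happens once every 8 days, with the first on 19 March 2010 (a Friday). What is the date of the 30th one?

6 November 2010

The 30th occurrence is 29 intervals after the first: 29 × 8 = 232 days after 19 March 2010.
March has 31 days — 12 days to the end of March leaves 220.
April has 30 days (190 left).
May has 31 days (159 left).
June has 30 days (129 left).
July has 31 days (98 left).
August has 31 days (67 left).
September has 30 days (37 left).
October has 31 days (6 left).
6 days into November → 6 November 2010.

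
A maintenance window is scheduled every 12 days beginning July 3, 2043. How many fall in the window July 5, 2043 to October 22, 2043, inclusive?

Occurrences land 12·i days after July 3, 2043 for i = 0, 1, 2, …
July 5, 2043 is 2 days after the start; 2 ÷ 12 = 0 remainder 2; since the remainder is 2, round up to i = 1. First occurrence in the window: #2 on July 15, 2043 (1×12 = 12 days in).
October 22, 2043 is 111 days after the start; 111 ÷ 12 = 9 remainder 3. Last occurrence in the window: #10 on October 19, 2043.
Occurrences #2 through #10: 9 in total.

9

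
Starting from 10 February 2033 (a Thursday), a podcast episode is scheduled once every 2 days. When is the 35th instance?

19 April 2033

The 35th occurrence is 34 intervals after the first: 34 × 2 = 68 days after 10 February 2033.
February has 28 days — 18 days to the end of February leaves 50.
March has 31 days (19 left).
19 days into April → 19 April 2033.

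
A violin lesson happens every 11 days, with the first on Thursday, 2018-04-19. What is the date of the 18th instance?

The 18th occurrence is 17 intervals after the first: 17 × 11 = 187 days after 2018-04-19.
April has 30 days — 11 days to the end of April leaves 176.
May has 31 days (145 left).
June has 30 days (115 left).
July has 31 days (84 left).
August has 31 days (53 left).
September has 30 days (23 left).
23 days into October → 2018-10-23.

2018-10-23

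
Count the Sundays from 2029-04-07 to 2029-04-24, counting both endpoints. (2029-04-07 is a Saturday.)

3

2029-04-07 is a Saturday; the first Sunday on or after it is 2029-04-08 (1 day later).
From 2029-04-08 to 2029-04-24 is 24 − 8 = 16 days.
16 ÷ 7 = 2 full weeks with remainder 2, so 2 more Sundays after the first → 3.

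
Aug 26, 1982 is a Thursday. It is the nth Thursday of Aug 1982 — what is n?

4th

Day 26 falls in week ⌈26/7⌉ of the month.
Days 1–7 hold the 1st Thursday, 8–14 the 2nd, 15–21 the 3rd, 22–28 the 4th, 29–31 the 5th.
26 is in the range for the 4th.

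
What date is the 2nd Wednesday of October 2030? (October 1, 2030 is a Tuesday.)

October 2030 begins on a Tuesday, so the first Wednesday is October 2 (1 day later).
The 2nd Wednesday is 1 weeks later: 2 + 7 = 9.

2030-10-09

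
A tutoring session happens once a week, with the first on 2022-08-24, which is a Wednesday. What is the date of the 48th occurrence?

The 48th occurrence is 47 intervals after the first: 47 × 7 = 329 days after 2022-08-24.
August has 31 days — 7 days to the end of August leaves 322.
September has 30 days (292 left).
October has 31 days (261 left).
November has 30 days (231 left).
December has 31 days (200 left).
January has 31 days (169 left).
February has 28 days (141 left).
March has 31 days (110 left).
April has 30 days (80 left).
May has 31 days (49 left).
June has 30 days (19 left).
19 days into July → 2023-07-19.

2023-07-19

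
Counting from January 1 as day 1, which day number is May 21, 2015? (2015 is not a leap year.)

Days in months before May: 31 + 28 + 31 + 30 = 120.
Plus 21 days into May → day 141.

141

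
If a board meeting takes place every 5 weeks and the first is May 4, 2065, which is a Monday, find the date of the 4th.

Aug 17, 2065

The 4th occurrence is 3 intervals after the first: 3 × 35 = 105 days after May 4, 2065.
May has 31 days — 27 days to the end of May leaves 78.
Jun has 30 days (48 left).
Jul has 31 days (17 left).
17 days into Aug → Aug 17, 2065.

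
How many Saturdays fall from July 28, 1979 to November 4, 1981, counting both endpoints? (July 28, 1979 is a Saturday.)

July 28, 1979 is a Saturday; the first Saturday on or after it is July 28, 1979.
From July 28, 1979 to November 4, 1981: 156 + 366 + 308 = 830 days (rest of 1979, 1980, to November 4, 1981 in 1981).
830 ÷ 7 = 118 full weeks with remainder 4, so 118 more Saturdays after the first → 119.

119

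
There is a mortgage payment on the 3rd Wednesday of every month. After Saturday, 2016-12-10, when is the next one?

2016-12-21

December 2016 starts on a Thursday; its first Wednesday is the 7th, so the 3rd Wednesday is the 21st — 2016-12-21.
2016-12-21 is after 2016-12-10, so that is the next one.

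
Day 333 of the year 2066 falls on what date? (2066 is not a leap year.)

January has 31 days (333 − 31 = 302 remain).
February has 28 days (302 − 28 = 274 remain).
March has 31 days (274 − 31 = 243 remain).
April has 30 days (243 − 30 = 213 remain).
May has 31 days (213 − 31 = 182 remain).
June has 30 days (182 − 30 = 152 remain).
July has 31 days (152 − 31 = 121 remain).
August has 31 days (121 − 31 = 90 remain).
September has 30 days (90 − 30 = 60 remain).
October has 31 days (60 − 31 = 29 remain).
29 into November → November 29.

November 29, 2066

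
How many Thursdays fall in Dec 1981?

Dec 1, 1981 is a Tuesday; the first Thursday on or after it is Dec 3, 1981 (2 days later).
From Dec 3, 1981 to Dec 31, 1981 is 31 − 3 = 28 days.
28 ÷ 7 = 4 full weeks with remainder 0, so 4 more Thursdays after the first → 5.

5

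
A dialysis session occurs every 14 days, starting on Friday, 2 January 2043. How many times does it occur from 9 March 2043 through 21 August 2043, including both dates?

12

Occurrences land 14·i days after 2 January 2043 for i = 0, 1, 2, …
9 March 2043 is 66 days after the start; 66 ÷ 14 = 4 remainder 10; since the remainder is 10, round up to i = 5. First occurrence in the window: #6 on 13 March 2043 (5×14 = 70 days in).
21 August 2043 is 231 days after the start; 231 ÷ 14 = 16 remainder 7. Last occurrence in the window: #17 on 14 August 2043.
Occurrences #6 through #17: 12 in total.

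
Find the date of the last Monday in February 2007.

February 26, 2007

February 2007 begins on a Thursday, so the first Monday is February 5 (4 days later).
February 2007 has 28 days. Adding weeks: 5, 12, 19, 26 — the last one ≤ 28 is the 26th.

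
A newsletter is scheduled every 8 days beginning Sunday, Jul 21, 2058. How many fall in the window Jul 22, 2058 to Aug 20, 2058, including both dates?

3

Occurrences land 8·i days after Jul 21, 2058 for i = 0, 1, 2, …
Jul 22, 2058 is 1 day after the start; 1 ÷ 8 = 0 remainder 1; since the remainder is 1, round up to i = 1. First occurrence in the window: #2 on Jul 29, 2058 (1×8 = 8 days in).
Aug 20, 2058 is 30 days after the start; 30 ÷ 8 = 3 remainder 6. Last occurrence in the window: #4 on Aug 14, 2058.
Occurrences #2 through #4: 3 in total.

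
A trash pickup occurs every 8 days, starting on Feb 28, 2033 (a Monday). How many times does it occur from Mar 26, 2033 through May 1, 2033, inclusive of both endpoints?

Occurrences land 8·i days after Feb 28, 2033 for i = 0, 1, 2, …
Mar 26, 2033 is 26 days after the start; 26 ÷ 8 = 3 remainder 2; since the remainder is 2, round up to i = 4. First occurrence in the window: #5 on Apr 1, 2033 (4×8 = 32 days in).
May 1, 2033 is 62 days after the start; 62 ÷ 8 = 7 remainder 6. Last occurrence in the window: #8 on Apr 25, 2033.
Occurrences #5 through #8: 4 in total.

4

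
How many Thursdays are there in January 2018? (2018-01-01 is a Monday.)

4

2018-01-01 is a Monday; the first Thursday on or after it is 2018-01-04 (3 days later).
From 2018-01-04 to 2018-01-31 is 31 − 4 = 27 days.
27 ÷ 7 = 3 full weeks with remainder 6, so 3 more Thursdays after the first → 4.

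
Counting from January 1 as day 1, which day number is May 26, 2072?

147

Days in months before May: 31 + 29 + 31 + 30 = 121.
Plus 26 days into May → day 147.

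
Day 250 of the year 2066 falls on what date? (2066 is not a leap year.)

September 7, 2066

January has 31 days (250 − 31 = 219 remain).
February has 28 days (219 − 28 = 191 remain).
March has 31 days (191 − 31 = 160 remain).
April has 30 days (160 − 30 = 130 remain).
May has 31 days (130 − 31 = 99 remain).
June has 30 days (99 − 30 = 69 remain).
July has 31 days (69 − 31 = 38 remain).
August has 31 days (38 − 31 = 7 remain).
7 into September → September 7.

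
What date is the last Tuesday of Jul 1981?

Jul 28, 1981

The first Tuesday of Jul 1981 is Jul 7.
Jul 1981 has 31 days. Adding weeks: 7, 14, 21, 28 — the last one ≤ 31 is the 28th.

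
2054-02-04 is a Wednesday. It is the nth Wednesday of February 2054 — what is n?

Day 4 falls in week ⌈4/7⌉ of the month.
Days 1–7 hold the 1st Wednesday, 8–14 the 2nd, 15–21 the 3rd, 22–28 the 4th, 29–31 the 5th.
4 is in the range for the 1st.

1st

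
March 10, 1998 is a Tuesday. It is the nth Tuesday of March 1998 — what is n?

2nd

Day 10 falls in week ⌈10/7⌉ of the month.
Days 1–7 hold the 1st Tuesday, 8–14 the 2nd, 15–21 the 3rd, 22–28 the 4th, 29–31 the 5th.
10 is in the range for the 2nd.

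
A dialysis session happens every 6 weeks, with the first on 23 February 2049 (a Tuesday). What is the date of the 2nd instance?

The 2nd occurrence is 1 interval after the first: 1 × 42 = 42 days after 23 February 2049.
February has 28 days — 5 days to the end of February leaves 37.
March has 31 days (6 left).
6 days into April → 6 April 2049.

6 April 2049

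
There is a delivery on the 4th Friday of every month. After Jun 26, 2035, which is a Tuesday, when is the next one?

Jul 27, 2035

Jun 2035 starts on a Friday; its first Friday is the 1st, so the 4th Friday is the 22nd — Jun 22, 2035.
That is not after Jun 26, 2035, so look at Jul 2035.
Jul 2035 starts on a Sunday; its first Friday is the 6th, so the 4th Friday is the 27th — Jul 27, 2035.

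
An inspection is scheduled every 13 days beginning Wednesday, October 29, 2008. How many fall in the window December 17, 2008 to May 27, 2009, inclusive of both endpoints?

Occurrences land 13·i days after October 29, 2008 for i = 0, 1, 2, …
December 17, 2008 is 49 days after the start; 49 ÷ 13 = 3 remainder 10; since the remainder is 10, round up to i = 4. First occurrence in the window: #5 on December 20, 2008 (4×13 = 52 days in).
May 27, 2009 is 210 days after the start; 210 ÷ 13 = 16 remainder 2. Last occurrence in the window: #17 on May 25, 2009.
Occurrences #5 through #17: 13 in total.

13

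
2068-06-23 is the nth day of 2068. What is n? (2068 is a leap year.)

Days in months before June: 31 + 29 + 31 + 30 + 31 = 152.
Plus 23 days into June → day 175.

175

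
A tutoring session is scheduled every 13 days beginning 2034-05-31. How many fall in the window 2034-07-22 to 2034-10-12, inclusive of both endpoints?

7

Occurrences land 13·i days after 2034-05-31 for i = 0, 1, 2, …
2034-07-22 is 52 days after the start; 52 ÷ 13 = 4 remainder 0. First occurrence in the window: #5 on 2034-07-22 (4×13 = 52 days in).
2034-10-12 is 134 days after the start; 134 ÷ 13 = 10 remainder 4. Last occurrence in the window: #11 on 2034-10-08.
Occurrences #5 through #11: 7 in total.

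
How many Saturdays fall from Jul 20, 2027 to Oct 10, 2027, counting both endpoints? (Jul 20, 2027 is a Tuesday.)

12

Jul 20, 2027 is a Tuesday; the first Saturday on or after it is Jul 24, 2027 (4 days later).
From Jul 24, 2027 to Oct 10, 2027: 7 + 31 + 30 + 10 = 78 days (rest of Jul, Aug, Sep, Oct).
78 ÷ 7 = 11 full weeks with remainder 1, so 11 more Saturdays after the first → 12.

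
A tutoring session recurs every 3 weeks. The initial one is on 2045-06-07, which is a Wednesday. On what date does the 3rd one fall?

The 3rd occurrence is 2 intervals after the first: 2 × 21 = 42 days after 2045-06-07.
June has 30 days — 23 days to the end of June leaves 19.
19 days into July → 2045-07-19.

2045-07-19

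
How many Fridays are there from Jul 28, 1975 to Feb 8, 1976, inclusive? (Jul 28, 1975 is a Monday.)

28

Jul 28, 1975 is a Monday; the first Friday on or after it is Aug 1, 1975 (4 days later).
From Aug 1, 1975 to Feb 8, 1976: 30 + 30 + 31 + 30 + 31 + 31 + 8 = 191 days (rest of Aug, Sep, Oct, Nov, Dec, Jan, Feb).
191 ÷ 7 = 27 full weeks with remainder 2, so 27 more Fridays after the first → 28.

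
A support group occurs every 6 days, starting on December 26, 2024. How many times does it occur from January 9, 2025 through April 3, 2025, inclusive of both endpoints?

Occurrences land 6·i days after December 26, 2024 for i = 0, 1, 2, …
January 9, 2025 is 14 days after the start; 14 ÷ 6 = 2 remainder 2; since the remainder is 2, round up to i = 3. First occurrence in the window: #4 on January 13, 2025 (3×6 = 18 days in).
April 3, 2025 is 98 days after the start; 98 ÷ 6 = 16 remainder 2. Last occurrence in the window: #17 on April 1, 2025.
Occurrences #4 through #17: 14 in total.

14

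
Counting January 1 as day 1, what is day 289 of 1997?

January has 31 days (289 − 31 = 258 remain).
February has 28 days (258 − 28 = 230 remain).
March has 31 days (230 − 31 = 199 remain).
April has 30 days (199 − 30 = 169 remain).
May has 31 days (169 − 31 = 138 remain).
June has 30 days (138 − 30 = 108 remain).
July has 31 days (108 − 31 = 77 remain).
August has 31 days (77 − 31 = 46 remain).
September has 30 days (46 − 30 = 16 remain).
16 into October → October 16.

October 16, 1997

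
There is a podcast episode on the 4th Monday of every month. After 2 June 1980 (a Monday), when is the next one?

June 1980 starts on a Sunday; its first Monday is the 2nd, so the 4th Monday is the 23rd — 23 June 1980.
23 June 1980 is after 2 June 1980, so that is the next one.

23 June 1980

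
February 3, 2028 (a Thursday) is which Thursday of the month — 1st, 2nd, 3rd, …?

Day 3 falls in week ⌈3/7⌉ of the month.
Days 1–7 hold the 1st Thursday, 8–14 the 2nd, 15–21 the 3rd, 22–28 the 4th, 29–31 the 5th.
3 is in the range for the 1st.

1st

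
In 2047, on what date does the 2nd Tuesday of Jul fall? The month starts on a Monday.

Jul 9, 2047

Jul 2047 begins on a Monday, so the first Tuesday is Jul 2 (1 day later).
The 2nd Tuesday is 1 weeks later: 2 + 7 = 9.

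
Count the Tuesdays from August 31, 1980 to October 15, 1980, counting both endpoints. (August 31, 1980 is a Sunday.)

7

August 31, 1980 is a Sunday; the first Tuesday on or after it is September 2, 1980 (2 days later).
From September 2, 1980 to October 15, 1980: 28 + 15 = 43 days (rest of September, October).
43 ÷ 7 = 6 full weeks with remainder 1, so 6 more Tuesdays after the first → 7.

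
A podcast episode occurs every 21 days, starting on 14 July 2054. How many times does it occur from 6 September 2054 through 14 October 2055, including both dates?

19

Occurrences land 21·i days after 14 July 2054 for i = 0, 1, 2, …
6 September 2054 is 54 days after the start; 54 ÷ 21 = 2 remainder 12; since the remainder is 12, round up to i = 3. First occurrence in the window: #4 on 15 September 2054 (3×21 = 63 days in).
14 October 2055 is 457 days after the start; 457 ÷ 21 = 21 remainder 16. Last occurrence in the window: #22 on 28 September 2055.
Occurrences #4 through #22: 19 in total.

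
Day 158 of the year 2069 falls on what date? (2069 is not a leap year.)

January has 31 days (158 − 31 = 127 remain).
February has 28 days (127 − 28 = 99 remain).
March has 31 days (99 − 31 = 68 remain).
April has 30 days (68 − 30 = 38 remain).
May has 31 days (38 − 31 = 7 remain).
7 into June → June 7.

2069-06-07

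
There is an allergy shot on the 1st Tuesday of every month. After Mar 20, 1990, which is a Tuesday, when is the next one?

Apr 3, 1990

Mar 1990 starts on a Thursday, so its 1st Tuesday is Mar 6, 1990 (5 days in).
That is not after Mar 20, 1990, so look at Apr 1990.
Apr 1990 starts on a Sunday, so its 1st Tuesday is Apr 3, 1990 (2 days in).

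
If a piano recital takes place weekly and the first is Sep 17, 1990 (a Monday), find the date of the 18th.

Jan 14, 1991

The 18th occurrence is 17 intervals after the first: 17 × 7 = 119 days after Sep 17, 1990.
Sep has 30 days — 13 days to the end of Sep leaves 106.
Oct has 31 days (75 left).
Nov has 30 days (45 left).
Dec has 31 days (14 left).
14 days into Jan → Jan 14, 1991.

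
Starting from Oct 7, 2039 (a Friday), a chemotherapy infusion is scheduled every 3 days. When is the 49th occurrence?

Feb 28, 2040

The 49th occurrence is 48 intervals after the first: 48 × 3 = 144 days after Oct 7, 2039.
Oct has 31 days — 24 days to the end of Oct leaves 120.
Nov has 30 days (90 left).
Dec has 31 days (59 left).
Jan has 31 days (28 left).
28 days into Feb → Feb 28, 2040.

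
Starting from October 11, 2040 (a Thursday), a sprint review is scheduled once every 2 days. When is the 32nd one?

The 32nd occurrence is 31 intervals after the first: 31 × 2 = 62 days after October 11, 2040.
October has 31 days — 20 days to the end of October leaves 42.
November has 30 days (12 left).
12 days into December → December 12, 2040.

December 12, 2040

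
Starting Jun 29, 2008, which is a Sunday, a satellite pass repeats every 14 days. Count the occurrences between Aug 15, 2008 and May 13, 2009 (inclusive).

19

Occurrences land 14·i days after Jun 29, 2008 for i = 0, 1, 2, …
Aug 15, 2008 is 47 days after the start; 47 ÷ 14 = 3 remainder 5; since the remainder is 5, round up to i = 4. First occurrence in the window: #5 on Aug 24, 2008 (4×14 = 56 days in).
May 13, 2009 is 318 days after the start; 318 ÷ 14 = 22 remainder 10. Last occurrence in the window: #23 on May 3, 2009.
Occurrences #5 through #23: 19 in total.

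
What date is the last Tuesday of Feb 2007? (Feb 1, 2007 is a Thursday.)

Feb 27, 2007

Feb 2007 begins on a Thursday, so the first Tuesday is Feb 6 (5 days later).
Feb 2007 has 28 days. Adding weeks: 6, 13, 20, 27 — the last one ≤ 28 is the 27th.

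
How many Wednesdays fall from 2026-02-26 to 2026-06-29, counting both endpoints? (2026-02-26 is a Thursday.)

17

2026-02-26 is a Thursday; the first Wednesday on or after it is 2026-03-04 (6 days later).
From 2026-03-04 to 2026-06-29: 27 + 30 + 31 + 29 = 117 days (rest of March, April, May, June).
117 ÷ 7 = 16 full weeks with remainder 5, so 16 more Wednesdays after the first → 17.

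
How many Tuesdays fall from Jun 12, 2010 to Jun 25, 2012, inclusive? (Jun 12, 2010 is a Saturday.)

106

Jun 12, 2010 is a Saturday; the first Tuesday on or after it is Jun 15, 2010 (3 days later).
From Jun 15, 2010 to Jun 25, 2012: 199 + 365 + 177 = 741 days (rest of 2010, 2011, to Jun 25, 2012 in 2012).
741 ÷ 7 = 105 full weeks with remainder 6, so 105 more Tuesdays after the first → 106.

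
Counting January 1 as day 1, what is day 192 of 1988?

10 July 1988

January has 31 days (192 − 31 = 161 remain).
February has 29 days (161 − 29 = 132 remain).
March has 31 days (132 − 31 = 101 remain).
April has 30 days (101 − 30 = 71 remain).
May has 31 days (71 − 31 = 40 remain).
June has 30 days (40 − 30 = 10 remain).
10 into July → July 10.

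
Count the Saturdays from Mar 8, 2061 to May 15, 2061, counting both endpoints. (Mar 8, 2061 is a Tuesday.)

10

Mar 8, 2061 is a Tuesday; the first Saturday on or after it is Mar 12, 2061 (4 days later).
From Mar 12, 2061 to May 15, 2061: 19 + 30 + 15 = 64 days (rest of Mar, Apr, May).
64 ÷ 7 = 9 full weeks with remainder 1, so 9 more Saturdays after the first → 10.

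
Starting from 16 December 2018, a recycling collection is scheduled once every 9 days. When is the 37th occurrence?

5 November 2019

The 37th occurrence is 36 intervals after the first: 36 × 9 = 324 days after 16 December 2018.
December has 31 days — 15 days to the end of December leaves 309.
January has 31 days (278 left).
February has 28 days (250 left).
March has 31 days (219 left).
April has 30 days (189 left).
May has 31 days (158 left).
June has 30 days (128 left).
July has 31 days (97 left).
August has 31 days (66 left).
September has 30 days (36 left).
October has 31 days (5 left).
5 days into November → 5 November 2019.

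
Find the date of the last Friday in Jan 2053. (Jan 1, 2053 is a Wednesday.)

Jan 2053 begins on a Wednesday, so the first Friday is Jan 3 (2 days later).
Jan 2053 has 31 days. Adding weeks: 3, 10, 17, 24, 31 — the last one ≤ 31 is the 31st.

Jan 31, 2053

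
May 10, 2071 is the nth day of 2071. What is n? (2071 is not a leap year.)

Days in months before May: 31 + 28 + 31 + 30 = 120.
Plus 10 days into May → day 130.

130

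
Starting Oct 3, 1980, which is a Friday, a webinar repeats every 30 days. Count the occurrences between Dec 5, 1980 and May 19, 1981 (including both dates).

5

Occurrences land 30·i days after Oct 3, 1980 for i = 0, 1, 2, …
Dec 5, 1980 is 63 days after the start; 63 ÷ 30 = 2 remainder 3; since the remainder is 3, round up to i = 3. First occurrence in the window: #4 on Jan 1, 1981 (3×30 = 90 days in).
May 19, 1981 is 228 days after the start; 228 ÷ 30 = 7 remainder 18. Last occurrence in the window: #8 on May 1, 1981.
Occurrences #4 through #8: 5 in total.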